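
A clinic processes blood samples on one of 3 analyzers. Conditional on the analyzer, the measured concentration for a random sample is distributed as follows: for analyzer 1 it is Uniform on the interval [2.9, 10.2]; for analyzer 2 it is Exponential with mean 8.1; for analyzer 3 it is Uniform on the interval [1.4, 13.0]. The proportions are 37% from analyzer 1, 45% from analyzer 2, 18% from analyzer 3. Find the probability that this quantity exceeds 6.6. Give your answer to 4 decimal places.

0.4810

Conditional on each analyzer, P(X > 6.6): 1: 0.493151; 2: 0.442721; 3: 0.551724.
By total probability, P(X > 6.6) = 0.37·0.493151 + 0.45·0.442721 + 0.18·0.551724 = 0.481001.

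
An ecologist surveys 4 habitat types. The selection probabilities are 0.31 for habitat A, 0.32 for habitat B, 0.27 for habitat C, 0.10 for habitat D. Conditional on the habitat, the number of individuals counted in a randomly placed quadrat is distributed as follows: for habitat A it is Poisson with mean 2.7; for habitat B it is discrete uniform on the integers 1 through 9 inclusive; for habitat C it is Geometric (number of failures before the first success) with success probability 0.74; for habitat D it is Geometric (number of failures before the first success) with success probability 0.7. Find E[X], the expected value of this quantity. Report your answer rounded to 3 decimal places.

Component means — A: 2.7; B: 5; C: 0.351351; D: 0.428571.
E[X] = 0.31·2.7 + 0.32·5 + 0.27·0.351351 + 0.1·0.428571 = 2.57472.

2.575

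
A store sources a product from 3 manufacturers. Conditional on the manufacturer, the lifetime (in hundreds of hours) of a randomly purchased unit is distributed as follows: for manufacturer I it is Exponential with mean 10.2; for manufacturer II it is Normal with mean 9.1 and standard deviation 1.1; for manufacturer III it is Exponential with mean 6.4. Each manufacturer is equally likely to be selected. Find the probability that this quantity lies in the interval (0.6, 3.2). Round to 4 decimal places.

0.1720

Conditional on each manufacturer, P(0.6 < X < 3.2): I: 0.212154; II: 4.07815e-08; III: 0.30398.
By total probability, P(0.6 < X < 3.2) = 0.333333·0.212154 + 0.333333·4.07815e-08 + 0.333333·0.30398 = 0.172044.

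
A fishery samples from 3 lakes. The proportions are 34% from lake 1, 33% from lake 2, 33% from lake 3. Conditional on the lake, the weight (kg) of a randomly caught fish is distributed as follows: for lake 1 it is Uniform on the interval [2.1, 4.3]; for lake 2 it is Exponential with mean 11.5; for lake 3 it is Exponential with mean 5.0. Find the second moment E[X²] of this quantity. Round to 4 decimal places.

For each component E[X²] = Var + (mean)², giving 1: 10.6433; 2: 264.5; 3: 50.
Overall E[X²] = 0.34·10.6433 + 0.33·264.5 + 0.33·50 = 107.404.

107.4037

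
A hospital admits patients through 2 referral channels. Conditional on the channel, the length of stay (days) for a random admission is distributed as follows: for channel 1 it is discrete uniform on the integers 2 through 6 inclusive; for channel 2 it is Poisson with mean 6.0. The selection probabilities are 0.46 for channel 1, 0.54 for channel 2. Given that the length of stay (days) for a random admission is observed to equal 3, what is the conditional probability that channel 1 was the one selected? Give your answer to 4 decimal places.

Likelihoods P(X=3 | ·): 1: 0.2; 2: 0.0892351.
Posterior ∝ prior × likelihood. Numerator for 1: 0.46·0.2 = 0.092.
Normalizing constant: 0.46·0.2 + 0.54·0.0892351 = 0.140187.
P(1 | observation) = 0.092 / 0.140187 = 0.656267.

0.6563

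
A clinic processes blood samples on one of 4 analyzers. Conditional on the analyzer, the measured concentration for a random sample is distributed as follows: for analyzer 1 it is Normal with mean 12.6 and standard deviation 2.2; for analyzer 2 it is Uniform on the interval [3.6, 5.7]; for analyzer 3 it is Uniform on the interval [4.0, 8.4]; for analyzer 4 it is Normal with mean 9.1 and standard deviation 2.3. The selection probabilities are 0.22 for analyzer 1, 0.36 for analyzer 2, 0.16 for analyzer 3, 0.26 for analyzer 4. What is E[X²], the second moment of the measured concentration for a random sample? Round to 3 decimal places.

For each component E[X²] = Var + (mean)², giving 1: 163.6; 2: 21.99; 3: 40.0533; 4: 88.1.
Overall E[X²] = 0.22·163.6 + 0.36·21.99 + 0.16·40.0533 + 0.26·88.1 = 73.2229.

73.223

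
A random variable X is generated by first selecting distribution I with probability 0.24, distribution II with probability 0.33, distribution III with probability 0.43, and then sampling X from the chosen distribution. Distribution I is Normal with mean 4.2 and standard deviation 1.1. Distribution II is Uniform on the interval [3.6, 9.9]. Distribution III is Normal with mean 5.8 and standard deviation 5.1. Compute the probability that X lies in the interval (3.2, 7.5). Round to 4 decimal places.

0.5403

Conditional on each component, P(3.2 < X < 7.5): I: 0.816999; II: 0.619048; III: 0.325464.
By total probability, P(3.2 < X < 7.5) = 0.24·0.816999 + 0.33·0.619048 + 0.43·0.325464 = 0.540315.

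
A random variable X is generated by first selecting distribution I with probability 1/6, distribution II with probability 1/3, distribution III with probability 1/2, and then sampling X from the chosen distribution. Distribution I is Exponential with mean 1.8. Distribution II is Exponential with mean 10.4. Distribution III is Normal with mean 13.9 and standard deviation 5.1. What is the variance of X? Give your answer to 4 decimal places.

67.9497

Per component, I: μ=1.8, E[X²]=6.48; II: μ=10.4, E[X²]=216.32; III: μ=13.9, E[X²]=219.22.
E[X] = 0.166667·1.8 + 0.333333·10.4 + 0.5·13.9 = 10.7167.
E[X²] = 0.166667·6.48 + 0.333333·216.32 + 0.5·219.22 = 182.797.
Var(X) = E[X²] − (E[X])² = 182.797 − 114.847 = 67.9497.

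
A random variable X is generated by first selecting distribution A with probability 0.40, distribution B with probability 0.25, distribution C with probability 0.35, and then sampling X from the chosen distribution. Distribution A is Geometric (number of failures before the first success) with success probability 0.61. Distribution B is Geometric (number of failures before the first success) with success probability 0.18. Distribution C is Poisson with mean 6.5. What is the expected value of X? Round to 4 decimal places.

3.6696

Component means — A: 0.639344; B: 4.55556; C: 6.5.
E[X] = 0.4·0.639344 + 0.25·4.55556 + 0.35·6.5 = 3.66963.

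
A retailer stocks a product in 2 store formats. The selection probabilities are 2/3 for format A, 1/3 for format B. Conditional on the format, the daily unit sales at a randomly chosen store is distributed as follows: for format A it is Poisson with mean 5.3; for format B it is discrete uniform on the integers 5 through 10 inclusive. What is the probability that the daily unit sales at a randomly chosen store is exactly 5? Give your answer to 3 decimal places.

0.172

Conditional on each format, P(X = 5): A: 0.173955; B: 0.166667.
By total probability, P(X = 5) = 0.666667·0.173955 + 0.333333·0.166667 = 0.171526.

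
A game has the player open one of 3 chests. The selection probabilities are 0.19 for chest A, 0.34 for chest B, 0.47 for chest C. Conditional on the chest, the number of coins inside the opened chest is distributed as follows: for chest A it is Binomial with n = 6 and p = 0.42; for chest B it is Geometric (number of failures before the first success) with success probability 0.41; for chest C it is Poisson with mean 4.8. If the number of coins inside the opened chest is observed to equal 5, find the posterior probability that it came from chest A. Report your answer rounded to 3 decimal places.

Likelihoods P(X=5 | ·): A: 0.0454805; B: 0.0293119; C: 0.174748.
Posterior ∝ prior × likelihood. Numerator for A: 0.19·0.0454805 = 0.0086413.
Normalizing constant: 0.19·0.0454805 + 0.34·0.0293119 + 0.47·0.174748 = 0.100739.
P(A | observation) = 0.0086413 / 0.100739 = 0.0857793.

0.086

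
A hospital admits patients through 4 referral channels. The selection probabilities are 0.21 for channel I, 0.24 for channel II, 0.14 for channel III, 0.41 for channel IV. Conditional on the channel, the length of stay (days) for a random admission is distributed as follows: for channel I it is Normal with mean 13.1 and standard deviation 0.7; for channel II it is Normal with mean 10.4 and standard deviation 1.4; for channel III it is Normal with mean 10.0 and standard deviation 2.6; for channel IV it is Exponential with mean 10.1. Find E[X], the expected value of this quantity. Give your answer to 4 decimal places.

Component means — I: 13.1; II: 10.4; III: 10; IV: 10.1.
E[X] = 0.21·13.1 + 0.24·10.4 + 0.14·10 + 0.41·10.1 = 10.788.

10.7880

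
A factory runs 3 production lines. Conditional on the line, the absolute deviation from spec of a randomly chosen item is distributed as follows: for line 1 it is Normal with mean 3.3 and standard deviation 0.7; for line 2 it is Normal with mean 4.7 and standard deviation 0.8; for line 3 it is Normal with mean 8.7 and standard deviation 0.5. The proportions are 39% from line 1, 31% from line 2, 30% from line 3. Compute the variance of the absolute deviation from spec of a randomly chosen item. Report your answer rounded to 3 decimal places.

Per component, 1: μ=3.3, E[X²]=11.38; 2: μ=4.7, E[X²]=22.73; 3: μ=8.7, E[X²]=75.94.
E[X] = 0.39·3.3 + 0.31·4.7 + 0.3·8.7 = 5.354.
E[X²] = 0.39·11.38 + 0.31·22.73 + 0.3·75.94 = 34.2665.
Var(X) = E[X²] − (E[X])² = 34.2665 − 28.6653 = 5.60118.

5.601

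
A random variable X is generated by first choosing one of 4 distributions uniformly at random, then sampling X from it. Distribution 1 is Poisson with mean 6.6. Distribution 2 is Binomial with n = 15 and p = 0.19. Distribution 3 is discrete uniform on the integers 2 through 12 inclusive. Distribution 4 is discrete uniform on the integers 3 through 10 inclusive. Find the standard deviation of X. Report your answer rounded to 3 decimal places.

2.976

Per component, 1: μ=6.6, E[X²]=50.16; 2: μ=2.85, E[X²]=10.431; 3: μ=7, E[X²]=59; 4: μ=6.5, E[X²]=47.5.
E[X] = 0.25·6.6 + 0.25·2.85 + 0.25·7 + 0.25·6.5 = 5.7375.
E[X²] = 0.25·50.16 + 0.25·10.431 + 0.25·59 + 0.25·47.5 = 41.7728.
Var(X) = E[X²] − (E[X])² = 41.7728 − 32.9189 = 8.85384.
SD(X) = √8.85384 = 2.97554.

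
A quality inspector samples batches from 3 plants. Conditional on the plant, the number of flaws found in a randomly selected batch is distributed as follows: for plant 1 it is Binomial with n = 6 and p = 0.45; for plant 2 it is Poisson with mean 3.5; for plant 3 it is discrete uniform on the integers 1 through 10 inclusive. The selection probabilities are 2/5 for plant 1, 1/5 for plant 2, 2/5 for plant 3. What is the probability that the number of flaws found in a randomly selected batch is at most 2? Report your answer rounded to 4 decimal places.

0.3208

Conditional on each plant, P(X ≤ 2): 1: 0.441518; 2: 0.320847; 3: 0.2.
By total probability, P(X ≤ 2) = 0.4·0.441518 + 0.2·0.320847 + 0.4·0.2 = 0.320777.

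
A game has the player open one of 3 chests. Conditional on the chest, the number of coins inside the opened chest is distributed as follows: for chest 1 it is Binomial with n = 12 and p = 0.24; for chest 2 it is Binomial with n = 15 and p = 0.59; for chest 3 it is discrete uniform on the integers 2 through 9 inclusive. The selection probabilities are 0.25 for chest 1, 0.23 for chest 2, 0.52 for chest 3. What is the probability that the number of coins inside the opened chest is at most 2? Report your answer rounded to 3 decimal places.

Conditional on each chest, P(X ≤ 2): 1: 0.422249; 2: 0.000373252; 3: 0.125.
By total probability, P(X ≤ 2) = 0.25·0.422249 + 0.23·0.000373252 + 0.52·0.125 = 0.170648.

0.171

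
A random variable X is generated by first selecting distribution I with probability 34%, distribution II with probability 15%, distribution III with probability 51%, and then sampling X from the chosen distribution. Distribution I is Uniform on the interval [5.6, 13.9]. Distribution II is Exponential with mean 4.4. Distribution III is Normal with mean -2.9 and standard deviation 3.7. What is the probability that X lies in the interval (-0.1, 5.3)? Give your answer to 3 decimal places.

0.213

Conditional on each component, P(-0.1 < X < 5.3): I: 0; II: 0.700172; III: 0.211259.
By total probability, P(-0.1 < X < 5.3) = 0.34·0 + 0.15·0.700172 + 0.51·0.211259 = 0.212768.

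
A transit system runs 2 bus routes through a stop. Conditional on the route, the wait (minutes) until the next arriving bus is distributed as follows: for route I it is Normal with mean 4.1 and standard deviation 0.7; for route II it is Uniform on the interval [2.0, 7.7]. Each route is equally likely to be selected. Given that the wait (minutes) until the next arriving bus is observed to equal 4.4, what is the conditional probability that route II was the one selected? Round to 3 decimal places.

Likelihoods f(4.4 | ·): I: 0.51991; II: 0.175439.
Posterior ∝ prior × likelihood. Numerator for II: 0.5·0.175439 = 0.0877193.
Normalizing constant: 0.5·0.51991 + 0.5·0.175439 = 0.347674.
P(II | observation) = 0.0877193 / 0.347674 = 0.252303.

0.252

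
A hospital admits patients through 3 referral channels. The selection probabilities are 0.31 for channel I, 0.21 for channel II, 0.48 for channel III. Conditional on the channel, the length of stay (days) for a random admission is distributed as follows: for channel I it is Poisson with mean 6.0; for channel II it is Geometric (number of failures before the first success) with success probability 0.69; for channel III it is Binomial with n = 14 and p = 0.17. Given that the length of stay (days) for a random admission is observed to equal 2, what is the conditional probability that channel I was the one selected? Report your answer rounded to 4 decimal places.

0.0850

Likelihoods P(X=2 | ·): I: 0.0446175; II: 0.066309; III: 0.28111.
Posterior ∝ prior × likelihood. Numerator for I: 0.31·0.0446175 = 0.0138314.
Normalizing constant: 0.31·0.0446175 + 0.21·0.066309 + 0.48·0.28111 = 0.162689.
P(I | observation) = 0.0138314 / 0.162689 = 0.0850176.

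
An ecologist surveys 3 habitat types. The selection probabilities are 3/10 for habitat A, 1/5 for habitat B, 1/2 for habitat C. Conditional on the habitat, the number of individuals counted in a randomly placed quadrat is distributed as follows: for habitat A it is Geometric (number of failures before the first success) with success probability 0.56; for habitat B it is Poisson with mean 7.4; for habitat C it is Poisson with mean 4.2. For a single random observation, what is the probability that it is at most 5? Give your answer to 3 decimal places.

Conditional on each habitat, P(X ≤ 5): A: 0.992744; B: 0.252557; C: 0.753143.
By total probability, P(X ≤ 5) = 0.3·0.992744 + 0.2·0.252557 + 0.5·0.753143 = 0.724906.

0.725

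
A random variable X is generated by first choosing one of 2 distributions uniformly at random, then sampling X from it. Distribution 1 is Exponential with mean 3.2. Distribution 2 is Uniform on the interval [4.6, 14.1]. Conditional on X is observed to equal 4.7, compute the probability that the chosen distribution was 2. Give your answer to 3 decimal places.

0.594

Likelihoods f(4.7 | ·): 1: 0.0719416; 2: 0.105263.
Posterior ∝ prior × likelihood. Numerator for 2: 0.5·0.105263 = 0.0526316.
Normalizing constant: 0.5·0.0719416 + 0.5·0.105263 = 0.0886024.
P(2 | observation) = 0.0526316 / 0.0886024 = 0.59402.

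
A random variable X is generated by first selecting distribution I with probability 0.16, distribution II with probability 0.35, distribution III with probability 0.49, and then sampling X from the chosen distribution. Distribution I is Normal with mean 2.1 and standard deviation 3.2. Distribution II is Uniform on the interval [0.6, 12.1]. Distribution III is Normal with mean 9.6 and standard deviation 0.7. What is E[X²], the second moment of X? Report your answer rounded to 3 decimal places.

For each component E[X²] = Var + (mean)², giving I: 14.65; II: 51.3433; III: 92.65.
Overall E[X²] = 0.16·14.65 + 0.35·51.3433 + 0.49·92.65 = 65.7127.

65.713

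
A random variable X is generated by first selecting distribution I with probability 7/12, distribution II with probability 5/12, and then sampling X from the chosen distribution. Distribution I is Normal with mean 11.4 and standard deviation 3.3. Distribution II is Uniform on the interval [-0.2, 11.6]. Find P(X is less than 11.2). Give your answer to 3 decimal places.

Conditional on each component, P(X < 11.2): I: 0.475836; II: 0.966102.
By total probability, P(X < 11.2) = 0.583333·0.475836 + 0.416667·0.966102 = 0.680114.

0.680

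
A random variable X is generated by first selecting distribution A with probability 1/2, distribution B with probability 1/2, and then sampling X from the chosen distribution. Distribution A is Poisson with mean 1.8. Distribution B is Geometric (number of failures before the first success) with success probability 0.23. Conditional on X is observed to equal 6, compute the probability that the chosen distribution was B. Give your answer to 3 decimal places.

0.860

Likelihoods P(X=6 | ·): A: 0.00780859; B: 0.0479371.
Posterior ∝ prior × likelihood. Numerator for B: 0.5·0.0479371 = 0.0239686.
Normalizing constant: 0.5·0.00780859 + 0.5·0.0479371 = 0.0278729.
P(B | observation) = 0.0239686 / 0.0278729 = 0.859925.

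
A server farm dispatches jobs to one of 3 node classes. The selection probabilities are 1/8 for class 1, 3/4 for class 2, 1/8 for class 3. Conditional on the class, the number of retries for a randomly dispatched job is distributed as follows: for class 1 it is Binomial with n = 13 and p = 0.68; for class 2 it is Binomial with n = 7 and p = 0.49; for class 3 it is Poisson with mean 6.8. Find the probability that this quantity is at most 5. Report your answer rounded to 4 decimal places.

0.7521

Conditional on each class, P(X ≤ 5): 1: 0.0271061; 2: 0.943804; 3: 0.326977.
By total probability, P(X ≤ 5) = 0.125·0.0271061 + 0.75·0.943804 + 0.125·0.326977 = 0.752114.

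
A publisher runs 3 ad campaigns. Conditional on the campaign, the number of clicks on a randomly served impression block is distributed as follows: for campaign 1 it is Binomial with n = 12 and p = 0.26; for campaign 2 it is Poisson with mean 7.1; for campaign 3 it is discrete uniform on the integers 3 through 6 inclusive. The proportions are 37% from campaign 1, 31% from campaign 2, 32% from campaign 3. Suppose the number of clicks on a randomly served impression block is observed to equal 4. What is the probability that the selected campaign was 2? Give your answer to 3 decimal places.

Likelihoods P(X=4 | ·): 1: 0.203401; 2: 0.0873638; 3: 0.25.
Posterior ∝ prior × likelihood. Numerator for 2: 0.31·0.0873638 = 0.0270828.
Normalizing constant: 0.37·0.203401 + 0.31·0.0873638 + 0.32·0.25 = 0.182341.
P(2 | observation) = 0.0270828 / 0.182341 = 0.148528.

0.149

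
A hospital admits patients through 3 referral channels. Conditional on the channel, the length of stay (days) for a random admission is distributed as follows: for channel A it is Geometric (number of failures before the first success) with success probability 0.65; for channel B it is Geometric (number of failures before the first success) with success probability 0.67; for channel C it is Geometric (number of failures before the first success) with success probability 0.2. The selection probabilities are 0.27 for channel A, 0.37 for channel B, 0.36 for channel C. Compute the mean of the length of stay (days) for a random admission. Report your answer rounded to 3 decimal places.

Component means — A: 0.538462; B: 0.492537; C: 4.
E[X] = 0.27·0.538462 + 0.37·0.492537 + 0.36·4 = 1.76762.

1.768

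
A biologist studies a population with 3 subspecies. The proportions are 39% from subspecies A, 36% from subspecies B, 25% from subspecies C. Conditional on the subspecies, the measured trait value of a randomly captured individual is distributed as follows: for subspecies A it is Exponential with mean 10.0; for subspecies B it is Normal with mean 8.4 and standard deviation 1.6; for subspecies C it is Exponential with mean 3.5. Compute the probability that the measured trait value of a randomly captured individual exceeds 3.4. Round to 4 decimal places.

Conditional on each subspecies, P(X > 3.4): A: 0.71177; B: 0.999111; C: 0.378542.
By total probability, P(X > 3.4) = 0.39·0.71177 + 0.36·0.999111 + 0.25·0.378542 = 0.731906.

0.7319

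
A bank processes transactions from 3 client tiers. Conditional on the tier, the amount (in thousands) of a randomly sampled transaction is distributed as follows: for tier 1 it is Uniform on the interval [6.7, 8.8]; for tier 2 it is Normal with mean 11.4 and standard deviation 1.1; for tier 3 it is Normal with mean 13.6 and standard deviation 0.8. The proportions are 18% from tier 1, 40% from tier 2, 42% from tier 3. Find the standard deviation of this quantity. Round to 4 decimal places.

Per component, 1: μ=7.75, E[X²]=60.43; 2: μ=11.4, E[X²]=131.17; 3: μ=13.6, E[X²]=185.6.
E[X] = 0.18·7.75 + 0.4·11.4 + 0.42·13.6 = 11.667.
E[X²] = 0.18·60.43 + 0.4·131.17 + 0.42·185.6 = 141.297.
Var(X) = E[X²] − (E[X])² = 141.297 − 136.119 = 5.17851.
SD(X) = √5.17851 = 2.27563.

2.2756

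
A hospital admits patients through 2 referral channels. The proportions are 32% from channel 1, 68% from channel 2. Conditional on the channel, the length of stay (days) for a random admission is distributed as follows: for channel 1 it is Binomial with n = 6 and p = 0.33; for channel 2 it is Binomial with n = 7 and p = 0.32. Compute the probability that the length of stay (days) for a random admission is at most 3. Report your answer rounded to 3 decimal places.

Conditional on each channel, P(X ≤ 3): 1: 0.903122; 2: 0.846566.
By total probability, P(X ≤ 3) = 0.32·0.903122 + 0.68·0.846566 = 0.864664.

0.865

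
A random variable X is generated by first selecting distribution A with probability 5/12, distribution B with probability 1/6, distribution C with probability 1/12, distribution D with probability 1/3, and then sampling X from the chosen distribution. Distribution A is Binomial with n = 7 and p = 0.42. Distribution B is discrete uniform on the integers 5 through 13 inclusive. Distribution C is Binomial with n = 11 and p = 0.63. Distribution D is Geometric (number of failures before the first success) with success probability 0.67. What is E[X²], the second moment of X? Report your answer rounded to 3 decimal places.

23.465

For each component E[X²] = Var + (mean)², giving A: 10.3488; B: 87.6667; C: 50.589; D: 0.977723.
Overall E[X²] = 0.416667·10.3488 + 0.166667·87.6667 + 0.0833333·50.589 + 0.333333·0.977723 = 23.4648.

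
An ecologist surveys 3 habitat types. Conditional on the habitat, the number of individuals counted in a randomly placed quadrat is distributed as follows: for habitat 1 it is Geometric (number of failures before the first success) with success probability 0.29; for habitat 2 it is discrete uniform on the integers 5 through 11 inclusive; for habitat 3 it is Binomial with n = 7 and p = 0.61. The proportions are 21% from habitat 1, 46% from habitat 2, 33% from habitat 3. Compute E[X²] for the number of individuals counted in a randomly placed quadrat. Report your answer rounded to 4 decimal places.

For each component E[X²] = Var + (mean)², giving 1: 14.4364; 2: 68; 3: 19.8982.
Overall E[X²] = 0.21·14.4364 + 0.46·68 + 0.33·19.8982 = 40.878.

40.8780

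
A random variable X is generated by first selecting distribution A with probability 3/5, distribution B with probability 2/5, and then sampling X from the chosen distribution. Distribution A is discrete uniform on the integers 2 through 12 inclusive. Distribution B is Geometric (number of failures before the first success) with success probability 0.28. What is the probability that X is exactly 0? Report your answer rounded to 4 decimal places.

Conditional on each component, P(X = 0): A: 0; B: 0.28.
By total probability, P(X = 0) = 0.6·0 + 0.4·0.28 = 0.112.

0.1120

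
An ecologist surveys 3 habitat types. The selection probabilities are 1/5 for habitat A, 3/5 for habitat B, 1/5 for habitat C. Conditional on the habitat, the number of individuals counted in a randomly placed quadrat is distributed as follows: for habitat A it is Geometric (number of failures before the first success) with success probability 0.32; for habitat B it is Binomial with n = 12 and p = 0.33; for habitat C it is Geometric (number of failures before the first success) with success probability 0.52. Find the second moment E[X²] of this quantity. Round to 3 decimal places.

For each component E[X²] = Var + (mean)², giving A: 11.1562; B: 18.3348; C: 2.62722.
Overall E[X²] = 0.2·11.1562 + 0.6·18.3348 + 0.2·2.62722 = 13.7576.

13.758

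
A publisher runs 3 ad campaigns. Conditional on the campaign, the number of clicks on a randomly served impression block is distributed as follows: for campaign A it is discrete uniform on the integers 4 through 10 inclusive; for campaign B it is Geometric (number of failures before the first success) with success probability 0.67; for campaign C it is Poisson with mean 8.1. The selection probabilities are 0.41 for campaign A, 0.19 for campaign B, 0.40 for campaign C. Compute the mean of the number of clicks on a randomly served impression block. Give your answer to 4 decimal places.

Component means — A: 7; B: 0.492537; C: 8.1.
E[X] = 0.41·7 + 0.19·0.492537 + 0.4·8.1 = 6.20358.

6.2036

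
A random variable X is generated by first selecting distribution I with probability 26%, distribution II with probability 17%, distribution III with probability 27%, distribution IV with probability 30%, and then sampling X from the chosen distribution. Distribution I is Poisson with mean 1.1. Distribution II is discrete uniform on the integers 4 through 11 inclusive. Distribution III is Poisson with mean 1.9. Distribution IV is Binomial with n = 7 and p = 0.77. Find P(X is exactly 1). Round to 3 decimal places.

0.172

Conditional on each component, P(X = 1): I: 0.366158; II: 0; III: 0.28418; IV: 0.000797913.
By total probability, P(X = 1) = 0.26·0.366158 + 0.17·0 + 0.27·0.28418 + 0.3·0.000797913 = 0.172169.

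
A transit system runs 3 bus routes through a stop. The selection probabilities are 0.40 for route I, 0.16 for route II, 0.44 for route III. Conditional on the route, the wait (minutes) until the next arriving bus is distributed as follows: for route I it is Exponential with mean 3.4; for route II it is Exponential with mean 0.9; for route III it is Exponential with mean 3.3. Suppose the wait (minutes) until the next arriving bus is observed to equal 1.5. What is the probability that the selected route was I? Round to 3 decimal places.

Likelihoods f(1.5 | ·): I: 0.1892; II: 0.209862; III: 0.192344.
Posterior ∝ prior × likelihood. Numerator for I: 0.4·0.1892 = 0.0756799.
Normalizing constant: 0.4·0.1892 + 0.16·0.209862 + 0.44·0.192344 = 0.193889.
P(I | observation) = 0.0756799 / 0.193889 = 0.390325.

0.390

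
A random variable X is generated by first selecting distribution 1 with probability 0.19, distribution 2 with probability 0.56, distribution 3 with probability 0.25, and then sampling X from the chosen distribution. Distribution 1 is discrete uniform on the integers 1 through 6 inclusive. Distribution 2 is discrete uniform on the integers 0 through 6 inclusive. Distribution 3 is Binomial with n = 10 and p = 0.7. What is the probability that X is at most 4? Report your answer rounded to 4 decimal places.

0.5385

Conditional on each component, P(X ≤ 4): 1: 0.666667; 2: 0.714286; 3: 0.047349.
By total probability, P(X ≤ 4) = 0.19·0.666667 + 0.56·0.714286 + 0.25·0.047349 = 0.538504.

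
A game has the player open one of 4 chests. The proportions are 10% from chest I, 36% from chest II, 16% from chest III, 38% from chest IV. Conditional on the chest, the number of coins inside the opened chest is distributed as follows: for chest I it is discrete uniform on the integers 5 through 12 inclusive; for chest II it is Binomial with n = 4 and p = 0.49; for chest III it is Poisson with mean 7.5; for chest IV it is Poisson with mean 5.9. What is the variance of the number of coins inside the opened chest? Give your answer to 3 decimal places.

Per component, I: μ=8.5, E[X²]=77.5; II: μ=1.96, E[X²]=4.8412; III: μ=7.5, E[X²]=63.75; IV: μ=5.9, E[X²]=40.71.
E[X] = 0.1·8.5 + 0.36·1.96 + 0.16·7.5 + 0.38·5.9 = 4.9976.
E[X²] = 0.1·77.5 + 0.36·4.8412 + 0.16·63.75 + 0.38·40.71 = 35.1626.
Var(X) = E[X²] − (E[X])² = 35.1626 − 24.976 = 10.1866.

10.187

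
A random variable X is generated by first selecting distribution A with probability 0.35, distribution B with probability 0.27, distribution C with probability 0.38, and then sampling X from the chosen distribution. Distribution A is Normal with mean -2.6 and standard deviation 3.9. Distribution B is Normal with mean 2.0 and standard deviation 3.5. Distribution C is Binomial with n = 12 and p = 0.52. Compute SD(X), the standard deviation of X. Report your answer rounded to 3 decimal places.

Per component, A: μ=-2.6, E[X²]=21.97; B: μ=2, E[X²]=16.25; C: μ=6.24, E[X²]=41.9328.
E[X] = 0.35·-2.6 + 0.27·2 + 0.38·6.24 = 2.0012.
E[X²] = 0.35·21.97 + 0.27·16.25 + 0.38·41.9328 = 28.0115.
Var(X) = E[X²] − (E[X])² = 28.0115 − 4.0048 = 24.0067.
SD(X) = √24.0067 = 4.89966.

4.900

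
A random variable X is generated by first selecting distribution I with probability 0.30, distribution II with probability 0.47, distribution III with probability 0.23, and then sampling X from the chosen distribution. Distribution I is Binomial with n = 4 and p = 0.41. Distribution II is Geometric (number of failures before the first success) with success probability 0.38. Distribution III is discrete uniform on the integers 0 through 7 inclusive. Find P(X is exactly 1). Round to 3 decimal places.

Conditional on each component, P(X = 1): I: 0.336822; II: 0.2356; III: 0.125.
By total probability, P(X = 1) = 0.3·0.336822 + 0.47·0.2356 + 0.23·0.125 = 0.240528.

0.241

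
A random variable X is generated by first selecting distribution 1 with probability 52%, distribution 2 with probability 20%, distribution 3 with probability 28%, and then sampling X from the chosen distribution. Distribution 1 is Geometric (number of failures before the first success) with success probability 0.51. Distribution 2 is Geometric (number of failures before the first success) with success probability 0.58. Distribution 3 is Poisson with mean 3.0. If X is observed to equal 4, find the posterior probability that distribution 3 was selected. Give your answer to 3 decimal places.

0.713

Likelihoods P(X=4 | ·): 1: 0.0294005; 2: 0.0180478; 3: 0.168031.
Posterior ∝ prior × likelihood. Numerator for 3: 0.28·0.168031 = 0.0470488.
Normalizing constant: 0.52·0.0294005 + 0.2·0.0180478 + 0.28·0.168031 = 0.0659466.
P(3 | observation) = 0.0470488 / 0.0659466 = 0.713438.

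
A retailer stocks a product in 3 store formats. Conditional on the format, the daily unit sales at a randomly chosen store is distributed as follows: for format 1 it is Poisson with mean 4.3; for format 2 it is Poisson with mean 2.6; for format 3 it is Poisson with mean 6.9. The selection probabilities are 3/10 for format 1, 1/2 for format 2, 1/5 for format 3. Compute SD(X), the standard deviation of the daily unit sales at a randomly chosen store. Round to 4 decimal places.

2.5803

Per component, 1: μ=4.3, E[X²]=22.79; 2: μ=2.6, E[X²]=9.36; 3: μ=6.9, E[X²]=54.51.
E[X] = 0.3·4.3 + 0.5·2.6 + 0.2·6.9 = 3.97.
E[X²] = 0.3·22.79 + 0.5·9.36 + 0.2·54.51 = 22.419.
Var(X) = E[X²] − (E[X])² = 22.419 − 15.7609 = 6.6581.
SD(X) = √6.6581 = 2.58033.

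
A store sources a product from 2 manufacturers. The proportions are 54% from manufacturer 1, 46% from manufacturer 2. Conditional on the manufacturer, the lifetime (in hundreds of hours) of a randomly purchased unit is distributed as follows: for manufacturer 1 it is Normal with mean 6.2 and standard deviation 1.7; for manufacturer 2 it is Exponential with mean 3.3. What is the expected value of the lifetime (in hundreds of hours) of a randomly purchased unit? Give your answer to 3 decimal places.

Component means — 1: 6.2; 2: 3.3.
E[X] = 0.54·6.2 + 0.46·3.3 = 4.866.

4.866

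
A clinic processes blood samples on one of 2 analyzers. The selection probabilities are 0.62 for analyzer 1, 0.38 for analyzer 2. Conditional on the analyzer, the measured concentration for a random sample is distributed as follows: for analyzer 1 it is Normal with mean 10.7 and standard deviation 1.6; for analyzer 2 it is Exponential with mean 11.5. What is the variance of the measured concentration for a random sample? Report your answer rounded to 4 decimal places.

51.9930

Per component, 1: μ=10.7, E[X²]=117.05; 2: μ=11.5, E[X²]=264.5.
E[X] = 0.62·10.7 + 0.38·11.5 = 11.004.
E[X²] = 0.62·117.05 + 0.38·264.5 = 173.081.
Var(X) = E[X²] − (E[X])² = 173.081 − 121.088 = 51.993.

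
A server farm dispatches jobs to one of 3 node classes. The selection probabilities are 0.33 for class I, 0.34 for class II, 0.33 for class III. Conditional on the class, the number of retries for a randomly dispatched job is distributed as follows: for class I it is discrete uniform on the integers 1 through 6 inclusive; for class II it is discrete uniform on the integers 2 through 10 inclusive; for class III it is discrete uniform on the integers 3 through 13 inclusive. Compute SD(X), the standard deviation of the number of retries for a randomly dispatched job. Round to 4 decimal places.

3.1440

Per component, I: μ=3.5, E[X²]=15.1667; II: μ=6, E[X²]=42.6667; III: μ=8, E[X²]=74.
E[X] = 0.33·3.5 + 0.34·6 + 0.33·8 = 5.835.
E[X²] = 0.33·15.1667 + 0.34·42.6667 + 0.33·74 = 43.9317.
Var(X) = E[X²] − (E[X])² = 43.9317 − 34.0472 = 9.88444.
SD(X) = √9.88444 = 3.14395.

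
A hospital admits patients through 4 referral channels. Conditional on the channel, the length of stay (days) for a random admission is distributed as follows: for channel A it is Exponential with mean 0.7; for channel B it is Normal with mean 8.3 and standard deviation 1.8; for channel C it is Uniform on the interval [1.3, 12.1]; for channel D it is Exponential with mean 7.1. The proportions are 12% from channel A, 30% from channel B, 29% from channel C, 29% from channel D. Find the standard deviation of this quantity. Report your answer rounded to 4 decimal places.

Per component, A: μ=0.7, E[X²]=0.98; B: μ=8.3, E[X²]=72.13; C: μ=6.7, E[X²]=54.61; D: μ=7.1, E[X²]=100.82.
E[X] = 0.12·0.7 + 0.3·8.3 + 0.29·6.7 + 0.29·7.1 = 6.576.
E[X²] = 0.12·0.98 + 0.3·72.13 + 0.29·54.61 + 0.29·100.82 = 66.8313.
Var(X) = E[X²] − (E[X])² = 66.8313 − 43.2438 = 23.5875.
SD(X) = √23.5875 = 4.8567.

4.8567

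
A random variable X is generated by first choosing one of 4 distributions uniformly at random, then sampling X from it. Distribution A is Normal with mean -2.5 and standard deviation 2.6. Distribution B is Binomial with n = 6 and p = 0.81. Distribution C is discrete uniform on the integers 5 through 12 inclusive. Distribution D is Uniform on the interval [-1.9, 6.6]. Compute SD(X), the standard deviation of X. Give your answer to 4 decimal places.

4.5544

Per component, A: μ=-2.5, E[X²]=13.01; B: μ=4.86, E[X²]=24.543; C: μ=8.5, E[X²]=77.5; D: μ=2.35, E[X²]=11.5433.
E[X] = 0.25·-2.5 + 0.25·4.86 + 0.25·8.5 + 0.25·2.35 = 3.3025.
E[X²] = 0.25·13.01 + 0.25·24.543 + 0.25·77.5 + 0.25·11.5433 = 31.6491.
Var(X) = E[X²] − (E[X])² = 31.6491 − 10.9065 = 20.7426.
SD(X) = √20.7426 = 4.5544.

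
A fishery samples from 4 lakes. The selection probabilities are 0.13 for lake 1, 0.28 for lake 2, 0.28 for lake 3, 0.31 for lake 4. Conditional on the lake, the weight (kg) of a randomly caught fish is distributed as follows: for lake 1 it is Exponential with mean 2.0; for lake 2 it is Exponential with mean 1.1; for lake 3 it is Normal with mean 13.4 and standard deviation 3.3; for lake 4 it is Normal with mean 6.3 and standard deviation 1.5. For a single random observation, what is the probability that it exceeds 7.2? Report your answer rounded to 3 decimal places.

Conditional on each lake, P(X > 7.2): 1: 0.0273237; 2: 0.00143663; 3: 0.969863; 4: 0.274253.
By total probability, P(X > 7.2) = 0.13·0.0273237 + 0.28·0.00143663 + 0.28·0.969863 + 0.31·0.274253 = 0.360535.

0.361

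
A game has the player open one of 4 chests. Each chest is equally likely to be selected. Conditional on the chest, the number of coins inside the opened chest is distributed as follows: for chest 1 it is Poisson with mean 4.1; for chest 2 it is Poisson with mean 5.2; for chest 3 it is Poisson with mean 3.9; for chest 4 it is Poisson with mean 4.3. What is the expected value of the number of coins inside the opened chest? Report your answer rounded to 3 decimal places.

4.375

Component means — 1: 4.1; 2: 5.2; 3: 3.9; 4: 4.3.
E[X] = 0.25·4.1 + 0.25·5.2 + 0.25·3.9 + 0.25·4.3 = 4.375.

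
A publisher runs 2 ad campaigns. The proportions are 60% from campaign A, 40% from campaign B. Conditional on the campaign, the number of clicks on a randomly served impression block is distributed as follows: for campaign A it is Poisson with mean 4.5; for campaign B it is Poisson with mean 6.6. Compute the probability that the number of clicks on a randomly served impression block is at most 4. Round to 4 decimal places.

Conditional on each campaign, P(X ≤ 4): A: 0.532104; B: 0.212704.
By total probability, P(X ≤ 4) = 0.6·0.532104 + 0.4·0.212704 = 0.404344.

0.4043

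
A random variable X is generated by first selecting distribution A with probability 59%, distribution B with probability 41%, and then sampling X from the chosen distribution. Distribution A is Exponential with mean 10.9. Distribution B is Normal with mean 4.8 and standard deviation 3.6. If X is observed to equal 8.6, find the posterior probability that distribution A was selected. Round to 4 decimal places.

Likelihoods f(8.6 | ·): A: 0.0416792; B: 0.0634838.
Posterior ∝ prior × likelihood. Numerator for A: 0.59·0.0416792 = 0.0245907.
Normalizing constant: 0.59·0.0416792 + 0.41·0.0634838 = 0.0506191.
P(A | observation) = 0.0245907 / 0.0506191 = 0.4858.

0.4858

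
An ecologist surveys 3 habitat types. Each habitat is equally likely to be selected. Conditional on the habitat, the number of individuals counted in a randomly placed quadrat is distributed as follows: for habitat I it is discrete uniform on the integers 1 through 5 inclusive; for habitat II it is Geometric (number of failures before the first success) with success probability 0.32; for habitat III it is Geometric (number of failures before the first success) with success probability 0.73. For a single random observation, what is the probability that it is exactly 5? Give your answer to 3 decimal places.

0.083

Conditional on each habitat, P(X = 5): I: 0.2; II: 0.0465259; III: 0.00104747.
By total probability, P(X = 5) = 0.333333·0.2 + 0.333333·0.0465259 + 0.333333·0.00104747 = 0.0825244.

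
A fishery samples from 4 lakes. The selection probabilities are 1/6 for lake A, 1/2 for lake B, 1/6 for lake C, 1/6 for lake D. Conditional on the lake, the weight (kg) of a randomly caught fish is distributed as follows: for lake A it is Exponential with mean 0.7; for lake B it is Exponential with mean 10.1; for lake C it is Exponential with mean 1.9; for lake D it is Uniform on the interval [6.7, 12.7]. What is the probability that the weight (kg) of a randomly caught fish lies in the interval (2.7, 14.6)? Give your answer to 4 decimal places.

0.4753

Conditional on each lake, P(2.7 < X < 14.6): A: 0.0211283; B: 0.529805; C: 0.241; D: 1.
By total probability, P(2.7 < X < 14.6) = 0.166667·0.0211283 + 0.5·0.529805 + 0.166667·0.241 + 0.166667·1 = 0.475257.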